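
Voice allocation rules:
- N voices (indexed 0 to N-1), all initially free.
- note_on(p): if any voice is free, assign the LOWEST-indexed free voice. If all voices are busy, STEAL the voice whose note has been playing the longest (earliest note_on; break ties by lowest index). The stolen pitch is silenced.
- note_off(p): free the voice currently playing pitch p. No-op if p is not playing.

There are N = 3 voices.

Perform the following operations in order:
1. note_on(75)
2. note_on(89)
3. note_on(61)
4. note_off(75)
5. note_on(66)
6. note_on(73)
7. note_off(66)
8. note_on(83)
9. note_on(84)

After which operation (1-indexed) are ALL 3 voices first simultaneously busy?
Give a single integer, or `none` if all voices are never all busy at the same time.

Op 1: note_on(75): voice 0 is free -> assigned | voices=[75 - -]
Op 2: note_on(89): voice 1 is free -> assigned | voices=[75 89 -]
Op 3: note_on(61): voice 2 is free -> assigned | voices=[75 89 61]
Op 4: note_off(75): free voice 0 | voices=[- 89 61]
Op 5: note_on(66): voice 0 is free -> assigned | voices=[66 89 61]
Op 6: note_on(73): all voices busy, STEAL voice 1 (pitch 89, oldest) -> assign | voices=[66 73 61]
Op 7: note_off(66): free voice 0 | voices=[- 73 61]
Op 8: note_on(83): voice 0 is free -> assigned | voices=[83 73 61]
Op 9: note_on(84): all voices busy, STEAL voice 2 (pitch 61, oldest) -> assign | voices=[83 73 84]

Answer: 3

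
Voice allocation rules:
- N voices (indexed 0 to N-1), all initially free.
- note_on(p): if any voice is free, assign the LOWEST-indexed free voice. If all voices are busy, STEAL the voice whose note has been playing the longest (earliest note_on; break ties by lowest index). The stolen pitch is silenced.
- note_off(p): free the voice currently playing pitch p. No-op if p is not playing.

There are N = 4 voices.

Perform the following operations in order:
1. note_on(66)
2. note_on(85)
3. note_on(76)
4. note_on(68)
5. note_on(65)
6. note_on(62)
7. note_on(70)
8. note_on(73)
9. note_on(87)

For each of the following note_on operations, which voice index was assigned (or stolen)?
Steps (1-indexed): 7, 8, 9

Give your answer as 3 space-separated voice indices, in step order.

Op 1: note_on(66): voice 0 is free -> assigned | voices=[66 - - -]
Op 2: note_on(85): voice 1 is free -> assigned | voices=[66 85 - -]
Op 3: note_on(76): voice 2 is free -> assigned | voices=[66 85 76 -]
Op 4: note_on(68): voice 3 is free -> assigned | voices=[66 85 76 68]
Op 5: note_on(65): all voices busy, STEAL voice 0 (pitch 66, oldest) -> assign | voices=[65 85 76 68]
Op 6: note_on(62): all voices busy, STEAL voice 1 (pitch 85, oldest) -> assign | voices=[65 62 76 68]
Op 7: note_on(70): all voices busy, STEAL voice 2 (pitch 76, oldest) -> assign | voices=[65 62 70 68]
Op 8: note_on(73): all voices busy, STEAL voice 3 (pitch 68, oldest) -> assign | voices=[65 62 70 73]
Op 9: note_on(87): all voices busy, STEAL voice 0 (pitch 65, oldest) -> assign | voices=[87 62 70 73]

Answer: 2 3 0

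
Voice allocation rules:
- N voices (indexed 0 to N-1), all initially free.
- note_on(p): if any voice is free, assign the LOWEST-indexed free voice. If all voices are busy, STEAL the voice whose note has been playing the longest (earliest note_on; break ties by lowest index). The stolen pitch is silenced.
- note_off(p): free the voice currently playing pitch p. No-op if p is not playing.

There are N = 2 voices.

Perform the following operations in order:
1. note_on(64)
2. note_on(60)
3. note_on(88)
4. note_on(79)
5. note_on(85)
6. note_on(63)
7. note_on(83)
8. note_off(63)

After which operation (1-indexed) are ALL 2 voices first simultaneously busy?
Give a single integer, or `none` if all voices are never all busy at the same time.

Op 1: note_on(64): voice 0 is free -> assigned | voices=[64 -]
Op 2: note_on(60): voice 1 is free -> assigned | voices=[64 60]
Op 3: note_on(88): all voices busy, STEAL voice 0 (pitch 64, oldest) -> assign | voices=[88 60]
Op 4: note_on(79): all voices busy, STEAL voice 1 (pitch 60, oldest) -> assign | voices=[88 79]
Op 5: note_on(85): all voices busy, STEAL voice 0 (pitch 88, oldest) -> assign | voices=[85 79]
Op 6: note_on(63): all voices busy, STEAL voice 1 (pitch 79, oldest) -> assign | voices=[85 63]
Op 7: note_on(83): all voices busy, STEAL voice 0 (pitch 85, oldest) -> assign | voices=[83 63]
Op 8: note_off(63): free voice 1 | voices=[83 -]

Answer: 2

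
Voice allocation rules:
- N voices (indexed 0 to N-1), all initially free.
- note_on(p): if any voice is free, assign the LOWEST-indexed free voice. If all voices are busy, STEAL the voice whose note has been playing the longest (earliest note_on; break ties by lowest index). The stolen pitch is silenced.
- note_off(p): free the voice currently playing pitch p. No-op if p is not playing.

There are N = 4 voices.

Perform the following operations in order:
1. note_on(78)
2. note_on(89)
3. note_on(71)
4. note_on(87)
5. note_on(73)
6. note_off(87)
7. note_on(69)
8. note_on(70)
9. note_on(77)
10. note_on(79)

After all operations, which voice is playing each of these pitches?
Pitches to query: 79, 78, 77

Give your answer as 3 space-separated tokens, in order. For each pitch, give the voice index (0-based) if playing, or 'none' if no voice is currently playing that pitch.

Op 1: note_on(78): voice 0 is free -> assigned | voices=[78 - - -]
Op 2: note_on(89): voice 1 is free -> assigned | voices=[78 89 - -]
Op 3: note_on(71): voice 2 is free -> assigned | voices=[78 89 71 -]
Op 4: note_on(87): voice 3 is free -> assigned | voices=[78 89 71 87]
Op 5: note_on(73): all voices busy, STEAL voice 0 (pitch 78, oldest) -> assign | voices=[73 89 71 87]
Op 6: note_off(87): free voice 3 | voices=[73 89 71 -]
Op 7: note_on(69): voice 3 is free -> assigned | voices=[73 89 71 69]
Op 8: note_on(70): all voices busy, STEAL voice 1 (pitch 89, oldest) -> assign | voices=[73 70 71 69]
Op 9: note_on(77): all voices busy, STEAL voice 2 (pitch 71, oldest) -> assign | voices=[73 70 77 69]
Op 10: note_on(79): all voices busy, STEAL voice 0 (pitch 73, oldest) -> assign | voices=[79 70 77 69]

Answer: 0 none 2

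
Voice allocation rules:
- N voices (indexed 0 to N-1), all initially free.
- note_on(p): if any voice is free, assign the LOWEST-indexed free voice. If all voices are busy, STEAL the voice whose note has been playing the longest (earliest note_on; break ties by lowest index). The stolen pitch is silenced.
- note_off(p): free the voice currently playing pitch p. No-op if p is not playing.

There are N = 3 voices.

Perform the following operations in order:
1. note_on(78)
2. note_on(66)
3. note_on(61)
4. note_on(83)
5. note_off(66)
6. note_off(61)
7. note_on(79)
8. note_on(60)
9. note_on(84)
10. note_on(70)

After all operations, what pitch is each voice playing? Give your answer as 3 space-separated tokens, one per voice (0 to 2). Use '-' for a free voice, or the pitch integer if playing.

Answer: 84 70 60

Derivation:
Op 1: note_on(78): voice 0 is free -> assigned | voices=[78 - -]
Op 2: note_on(66): voice 1 is free -> assigned | voices=[78 66 -]
Op 3: note_on(61): voice 2 is free -> assigned | voices=[78 66 61]
Op 4: note_on(83): all voices busy, STEAL voice 0 (pitch 78, oldest) -> assign | voices=[83 66 61]
Op 5: note_off(66): free voice 1 | voices=[83 - 61]
Op 6: note_off(61): free voice 2 | voices=[83 - -]
Op 7: note_on(79): voice 1 is free -> assigned | voices=[83 79 -]
Op 8: note_on(60): voice 2 is free -> assigned | voices=[83 79 60]
Op 9: note_on(84): all voices busy, STEAL voice 0 (pitch 83, oldest) -> assign | voices=[84 79 60]
Op 10: note_on(70): all voices busy, STEAL voice 1 (pitch 79, oldest) -> assign | voices=[84 70 60]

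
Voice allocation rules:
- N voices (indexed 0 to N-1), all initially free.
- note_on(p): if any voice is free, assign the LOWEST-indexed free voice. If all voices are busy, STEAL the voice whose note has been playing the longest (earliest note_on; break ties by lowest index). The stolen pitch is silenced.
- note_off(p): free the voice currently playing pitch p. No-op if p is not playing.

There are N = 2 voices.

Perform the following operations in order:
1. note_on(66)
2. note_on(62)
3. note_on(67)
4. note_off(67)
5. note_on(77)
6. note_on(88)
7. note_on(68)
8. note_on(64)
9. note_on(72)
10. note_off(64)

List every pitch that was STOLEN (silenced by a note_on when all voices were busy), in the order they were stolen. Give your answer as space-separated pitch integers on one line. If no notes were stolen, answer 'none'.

Op 1: note_on(66): voice 0 is free -> assigned | voices=[66 -]
Op 2: note_on(62): voice 1 is free -> assigned | voices=[66 62]
Op 3: note_on(67): all voices busy, STEAL voice 0 (pitch 66, oldest) -> assign | voices=[67 62]
Op 4: note_off(67): free voice 0 | voices=[- 62]
Op 5: note_on(77): voice 0 is free -> assigned | voices=[77 62]
Op 6: note_on(88): all voices busy, STEAL voice 1 (pitch 62, oldest) -> assign | voices=[77 88]
Op 7: note_on(68): all voices busy, STEAL voice 0 (pitch 77, oldest) -> assign | voices=[68 88]
Op 8: note_on(64): all voices busy, STEAL voice 1 (pitch 88, oldest) -> assign | voices=[68 64]
Op 9: note_on(72): all voices busy, STEAL voice 0 (pitch 68, oldest) -> assign | voices=[72 64]
Op 10: note_off(64): free voice 1 | voices=[72 -]

Answer: 66 62 77 88 68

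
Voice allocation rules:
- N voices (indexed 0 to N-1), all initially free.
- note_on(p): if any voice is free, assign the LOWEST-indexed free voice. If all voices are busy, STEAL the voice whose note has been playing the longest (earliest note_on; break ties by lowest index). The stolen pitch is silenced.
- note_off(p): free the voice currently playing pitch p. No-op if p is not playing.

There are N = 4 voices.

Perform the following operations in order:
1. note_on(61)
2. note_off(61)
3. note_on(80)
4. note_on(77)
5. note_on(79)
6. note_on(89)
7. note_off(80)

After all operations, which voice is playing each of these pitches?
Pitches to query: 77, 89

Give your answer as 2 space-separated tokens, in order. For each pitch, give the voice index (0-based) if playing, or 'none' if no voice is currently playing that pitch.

Answer: 1 3

Derivation:
Op 1: note_on(61): voice 0 is free -> assigned | voices=[61 - - -]
Op 2: note_off(61): free voice 0 | voices=[- - - -]
Op 3: note_on(80): voice 0 is free -> assigned | voices=[80 - - -]
Op 4: note_on(77): voice 1 is free -> assigned | voices=[80 77 - -]
Op 5: note_on(79): voice 2 is free -> assigned | voices=[80 77 79 -]
Op 6: note_on(89): voice 3 is free -> assigned | voices=[80 77 79 89]
Op 7: note_off(80): free voice 0 | voices=[- 77 79 89]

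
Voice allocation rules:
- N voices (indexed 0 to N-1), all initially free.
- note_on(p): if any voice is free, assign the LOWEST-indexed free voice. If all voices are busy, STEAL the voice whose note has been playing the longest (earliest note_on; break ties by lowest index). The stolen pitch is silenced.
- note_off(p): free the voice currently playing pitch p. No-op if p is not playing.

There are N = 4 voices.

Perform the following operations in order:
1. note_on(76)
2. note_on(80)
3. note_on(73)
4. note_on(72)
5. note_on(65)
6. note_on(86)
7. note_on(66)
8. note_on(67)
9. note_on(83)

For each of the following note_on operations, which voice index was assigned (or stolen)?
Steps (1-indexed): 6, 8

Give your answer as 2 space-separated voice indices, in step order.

Op 1: note_on(76): voice 0 is free -> assigned | voices=[76 - - -]
Op 2: note_on(80): voice 1 is free -> assigned | voices=[76 80 - -]
Op 3: note_on(73): voice 2 is free -> assigned | voices=[76 80 73 -]
Op 4: note_on(72): voice 3 is free -> assigned | voices=[76 80 73 72]
Op 5: note_on(65): all voices busy, STEAL voice 0 (pitch 76, oldest) -> assign | voices=[65 80 73 72]
Op 6: note_on(86): all voices busy, STEAL voice 1 (pitch 80, oldest) -> assign | voices=[65 86 73 72]
Op 7: note_on(66): all voices busy, STEAL voice 2 (pitch 73, oldest) -> assign | voices=[65 86 66 72]
Op 8: note_on(67): all voices busy, STEAL voice 3 (pitch 72, oldest) -> assign | voices=[65 86 66 67]
Op 9: note_on(83): all voices busy, STEAL voice 0 (pitch 65, oldest) -> assign | voices=[83 86 66 67]

Answer: 1 3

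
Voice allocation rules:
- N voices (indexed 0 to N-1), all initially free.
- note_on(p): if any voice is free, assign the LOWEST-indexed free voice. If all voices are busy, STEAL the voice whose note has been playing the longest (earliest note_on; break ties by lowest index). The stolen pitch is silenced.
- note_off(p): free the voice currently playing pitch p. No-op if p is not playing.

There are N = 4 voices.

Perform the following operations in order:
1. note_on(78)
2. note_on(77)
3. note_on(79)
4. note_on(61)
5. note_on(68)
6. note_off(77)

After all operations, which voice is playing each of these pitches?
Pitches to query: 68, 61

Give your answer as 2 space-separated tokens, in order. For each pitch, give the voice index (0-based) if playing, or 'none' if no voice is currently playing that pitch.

Answer: 0 3

Derivation:
Op 1: note_on(78): voice 0 is free -> assigned | voices=[78 - - -]
Op 2: note_on(77): voice 1 is free -> assigned | voices=[78 77 - -]
Op 3: note_on(79): voice 2 is free -> assigned | voices=[78 77 79 -]
Op 4: note_on(61): voice 3 is free -> assigned | voices=[78 77 79 61]
Op 5: note_on(68): all voices busy, STEAL voice 0 (pitch 78, oldest) -> assign | voices=[68 77 79 61]
Op 6: note_off(77): free voice 1 | voices=[68 - 79 61]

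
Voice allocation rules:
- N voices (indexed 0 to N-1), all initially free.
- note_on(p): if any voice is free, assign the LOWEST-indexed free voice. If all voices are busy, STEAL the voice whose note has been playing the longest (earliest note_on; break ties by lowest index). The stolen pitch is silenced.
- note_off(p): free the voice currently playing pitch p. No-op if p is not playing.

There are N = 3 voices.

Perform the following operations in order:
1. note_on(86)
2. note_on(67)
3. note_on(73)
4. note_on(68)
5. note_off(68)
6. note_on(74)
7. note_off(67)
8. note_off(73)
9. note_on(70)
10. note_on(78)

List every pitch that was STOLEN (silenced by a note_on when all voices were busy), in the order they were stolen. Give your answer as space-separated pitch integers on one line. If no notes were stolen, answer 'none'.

Answer: 86

Derivation:
Op 1: note_on(86): voice 0 is free -> assigned | voices=[86 - -]
Op 2: note_on(67): voice 1 is free -> assigned | voices=[86 67 -]
Op 3: note_on(73): voice 2 is free -> assigned | voices=[86 67 73]
Op 4: note_on(68): all voices busy, STEAL voice 0 (pitch 86, oldest) -> assign | voices=[68 67 73]
Op 5: note_off(68): free voice 0 | voices=[- 67 73]
Op 6: note_on(74): voice 0 is free -> assigned | voices=[74 67 73]
Op 7: note_off(67): free voice 1 | voices=[74 - 73]
Op 8: note_off(73): free voice 2 | voices=[74 - -]
Op 9: note_on(70): voice 1 is free -> assigned | voices=[74 70 -]
Op 10: note_on(78): voice 2 is free -> assigned | voices=[74 70 78]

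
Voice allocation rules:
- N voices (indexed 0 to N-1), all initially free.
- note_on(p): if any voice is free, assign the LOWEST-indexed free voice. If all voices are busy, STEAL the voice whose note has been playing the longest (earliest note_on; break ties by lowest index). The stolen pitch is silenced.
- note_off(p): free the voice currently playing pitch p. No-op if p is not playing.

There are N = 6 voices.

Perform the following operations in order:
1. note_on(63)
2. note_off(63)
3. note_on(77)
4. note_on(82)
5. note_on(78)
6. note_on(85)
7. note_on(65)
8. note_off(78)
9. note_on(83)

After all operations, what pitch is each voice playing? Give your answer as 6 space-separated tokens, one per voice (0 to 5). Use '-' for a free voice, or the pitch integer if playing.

Answer: 77 82 83 85 65 -

Derivation:
Op 1: note_on(63): voice 0 is free -> assigned | voices=[63 - - - - -]
Op 2: note_off(63): free voice 0 | voices=[- - - - - -]
Op 3: note_on(77): voice 0 is free -> assigned | voices=[77 - - - - -]
Op 4: note_on(82): voice 1 is free -> assigned | voices=[77 82 - - - -]
Op 5: note_on(78): voice 2 is free -> assigned | voices=[77 82 78 - - -]
Op 6: note_on(85): voice 3 is free -> assigned | voices=[77 82 78 85 - -]
Op 7: note_on(65): voice 4 is free -> assigned | voices=[77 82 78 85 65 -]
Op 8: note_off(78): free voice 2 | voices=[77 82 - 85 65 -]
Op 9: note_on(83): voice 2 is free -> assigned | voices=[77 82 83 85 65 -]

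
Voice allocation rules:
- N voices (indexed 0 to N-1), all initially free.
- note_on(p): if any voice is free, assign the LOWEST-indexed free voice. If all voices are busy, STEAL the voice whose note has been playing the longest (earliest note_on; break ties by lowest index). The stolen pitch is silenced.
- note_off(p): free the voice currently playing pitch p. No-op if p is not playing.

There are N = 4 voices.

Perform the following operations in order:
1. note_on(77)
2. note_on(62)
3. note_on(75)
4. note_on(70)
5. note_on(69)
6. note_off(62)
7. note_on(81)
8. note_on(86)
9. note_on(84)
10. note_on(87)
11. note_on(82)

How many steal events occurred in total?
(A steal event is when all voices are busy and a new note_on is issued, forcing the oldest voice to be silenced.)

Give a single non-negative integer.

Answer: 5

Derivation:
Op 1: note_on(77): voice 0 is free -> assigned | voices=[77 - - -]
Op 2: note_on(62): voice 1 is free -> assigned | voices=[77 62 - -]
Op 3: note_on(75): voice 2 is free -> assigned | voices=[77 62 75 -]
Op 4: note_on(70): voice 3 is free -> assigned | voices=[77 62 75 70]
Op 5: note_on(69): all voices busy, STEAL voice 0 (pitch 77, oldest) -> assign | voices=[69 62 75 70]
Op 6: note_off(62): free voice 1 | voices=[69 - 75 70]
Op 7: note_on(81): voice 1 is free -> assigned | voices=[69 81 75 70]
Op 8: note_on(86): all voices busy, STEAL voice 2 (pitch 75, oldest) -> assign | voices=[69 81 86 70]
Op 9: note_on(84): all voices busy, STEAL voice 3 (pitch 70, oldest) -> assign | voices=[69 81 86 84]
Op 10: note_on(87): all voices busy, STEAL voice 0 (pitch 69, oldest) -> assign | voices=[87 81 86 84]
Op 11: note_on(82): all voices busy, STEAL voice 1 (pitch 81, oldest) -> assign | voices=[87 82 86 84]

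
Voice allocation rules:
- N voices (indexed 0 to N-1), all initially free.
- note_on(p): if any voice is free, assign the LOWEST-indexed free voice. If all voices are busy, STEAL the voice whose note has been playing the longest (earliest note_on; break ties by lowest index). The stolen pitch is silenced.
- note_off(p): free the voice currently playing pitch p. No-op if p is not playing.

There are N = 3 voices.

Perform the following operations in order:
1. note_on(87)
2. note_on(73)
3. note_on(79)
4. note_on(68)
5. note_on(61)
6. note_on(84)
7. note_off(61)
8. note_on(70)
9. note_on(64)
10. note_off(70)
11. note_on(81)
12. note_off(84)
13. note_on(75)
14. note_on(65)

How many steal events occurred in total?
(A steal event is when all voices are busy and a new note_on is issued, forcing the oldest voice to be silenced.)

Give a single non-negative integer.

Answer: 5

Derivation:
Op 1: note_on(87): voice 0 is free -> assigned | voices=[87 - -]
Op 2: note_on(73): voice 1 is free -> assigned | voices=[87 73 -]
Op 3: note_on(79): voice 2 is free -> assigned | voices=[87 73 79]
Op 4: note_on(68): all voices busy, STEAL voice 0 (pitch 87, oldest) -> assign | voices=[68 73 79]
Op 5: note_on(61): all voices busy, STEAL voice 1 (pitch 73, oldest) -> assign | voices=[68 61 79]
Op 6: note_on(84): all voices busy, STEAL voice 2 (pitch 79, oldest) -> assign | voices=[68 61 84]
Op 7: note_off(61): free voice 1 | voices=[68 - 84]
Op 8: note_on(70): voice 1 is free -> assigned | voices=[68 70 84]
Op 9: note_on(64): all voices busy, STEAL voice 0 (pitch 68, oldest) -> assign | voices=[64 70 84]
Op 10: note_off(70): free voice 1 | voices=[64 - 84]
Op 11: note_on(81): voice 1 is free -> assigned | voices=[64 81 84]
Op 12: note_off(84): free voice 2 | voices=[64 81 -]
Op 13: note_on(75): voice 2 is free -> assigned | voices=[64 81 75]
Op 14: note_on(65): all voices busy, STEAL voice 0 (pitch 64, oldest) -> assign | voices=[65 81 75]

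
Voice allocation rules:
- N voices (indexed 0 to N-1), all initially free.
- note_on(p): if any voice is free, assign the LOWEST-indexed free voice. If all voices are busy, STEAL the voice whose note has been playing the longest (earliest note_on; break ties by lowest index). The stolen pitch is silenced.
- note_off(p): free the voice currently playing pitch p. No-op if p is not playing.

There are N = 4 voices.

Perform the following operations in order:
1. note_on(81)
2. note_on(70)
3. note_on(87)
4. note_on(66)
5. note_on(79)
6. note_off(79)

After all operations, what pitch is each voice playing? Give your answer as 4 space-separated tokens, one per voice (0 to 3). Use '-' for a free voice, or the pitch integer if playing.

Op 1: note_on(81): voice 0 is free -> assigned | voices=[81 - - -]
Op 2: note_on(70): voice 1 is free -> assigned | voices=[81 70 - -]
Op 3: note_on(87): voice 2 is free -> assigned | voices=[81 70 87 -]
Op 4: note_on(66): voice 3 is free -> assigned | voices=[81 70 87 66]
Op 5: note_on(79): all voices busy, STEAL voice 0 (pitch 81, oldest) -> assign | voices=[79 70 87 66]
Op 6: note_off(79): free voice 0 | voices=[- 70 87 66]

Answer: - 70 87 66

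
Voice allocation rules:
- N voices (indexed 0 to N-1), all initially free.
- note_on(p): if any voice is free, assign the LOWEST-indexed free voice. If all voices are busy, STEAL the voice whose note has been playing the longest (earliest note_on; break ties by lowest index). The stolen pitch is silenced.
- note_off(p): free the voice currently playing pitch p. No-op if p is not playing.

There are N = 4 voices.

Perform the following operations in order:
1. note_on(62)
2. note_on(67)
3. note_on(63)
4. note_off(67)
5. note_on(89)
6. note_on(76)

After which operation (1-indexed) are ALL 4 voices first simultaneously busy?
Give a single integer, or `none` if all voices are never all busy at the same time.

Op 1: note_on(62): voice 0 is free -> assigned | voices=[62 - - -]
Op 2: note_on(67): voice 1 is free -> assigned | voices=[62 67 - -]
Op 3: note_on(63): voice 2 is free -> assigned | voices=[62 67 63 -]
Op 4: note_off(67): free voice 1 | voices=[62 - 63 -]
Op 5: note_on(89): voice 1 is free -> assigned | voices=[62 89 63 -]
Op 6: note_on(76): voice 3 is free -> assigned | voices=[62 89 63 76]

Answer: 6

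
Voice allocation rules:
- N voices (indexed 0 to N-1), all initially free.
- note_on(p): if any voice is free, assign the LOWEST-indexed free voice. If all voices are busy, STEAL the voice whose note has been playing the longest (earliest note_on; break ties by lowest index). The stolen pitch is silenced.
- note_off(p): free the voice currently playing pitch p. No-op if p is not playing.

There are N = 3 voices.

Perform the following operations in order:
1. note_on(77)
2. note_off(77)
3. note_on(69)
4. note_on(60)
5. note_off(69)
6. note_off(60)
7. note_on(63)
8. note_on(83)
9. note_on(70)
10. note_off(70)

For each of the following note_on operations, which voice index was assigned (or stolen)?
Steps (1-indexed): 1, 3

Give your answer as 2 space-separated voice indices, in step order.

Op 1: note_on(77): voice 0 is free -> assigned | voices=[77 - -]
Op 2: note_off(77): free voice 0 | voices=[- - -]
Op 3: note_on(69): voice 0 is free -> assigned | voices=[69 - -]
Op 4: note_on(60): voice 1 is free -> assigned | voices=[69 60 -]
Op 5: note_off(69): free voice 0 | voices=[- 60 -]
Op 6: note_off(60): free voice 1 | voices=[- - -]
Op 7: note_on(63): voice 0 is free -> assigned | voices=[63 - -]
Op 8: note_on(83): voice 1 is free -> assigned | voices=[63 83 -]
Op 9: note_on(70): voice 2 is free -> assigned | voices=[63 83 70]
Op 10: note_off(70): free voice 2 | voices=[63 83 -]

Answer: 0 0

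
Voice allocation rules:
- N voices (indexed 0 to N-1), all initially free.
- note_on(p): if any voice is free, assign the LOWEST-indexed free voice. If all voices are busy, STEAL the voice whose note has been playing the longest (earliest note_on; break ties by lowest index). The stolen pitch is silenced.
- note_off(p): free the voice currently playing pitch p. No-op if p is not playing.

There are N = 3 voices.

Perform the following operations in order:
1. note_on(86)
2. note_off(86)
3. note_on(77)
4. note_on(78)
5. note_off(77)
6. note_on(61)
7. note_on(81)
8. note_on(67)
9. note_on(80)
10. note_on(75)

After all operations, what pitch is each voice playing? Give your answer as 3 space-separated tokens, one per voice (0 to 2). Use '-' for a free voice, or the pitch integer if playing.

Answer: 80 67 75

Derivation:
Op 1: note_on(86): voice 0 is free -> assigned | voices=[86 - -]
Op 2: note_off(86): free voice 0 | voices=[- - -]
Op 3: note_on(77): voice 0 is free -> assigned | voices=[77 - -]
Op 4: note_on(78): voice 1 is free -> assigned | voices=[77 78 -]
Op 5: note_off(77): free voice 0 | voices=[- 78 -]
Op 6: note_on(61): voice 0 is free -> assigned | voices=[61 78 -]
Op 7: note_on(81): voice 2 is free -> assigned | voices=[61 78 81]
Op 8: note_on(67): all voices busy, STEAL voice 1 (pitch 78, oldest) -> assign | voices=[61 67 81]
Op 9: note_on(80): all voices busy, STEAL voice 0 (pitch 61, oldest) -> assign | voices=[80 67 81]
Op 10: note_on(75): all voices busy, STEAL voice 2 (pitch 81, oldest) -> assign | voices=[80 67 75]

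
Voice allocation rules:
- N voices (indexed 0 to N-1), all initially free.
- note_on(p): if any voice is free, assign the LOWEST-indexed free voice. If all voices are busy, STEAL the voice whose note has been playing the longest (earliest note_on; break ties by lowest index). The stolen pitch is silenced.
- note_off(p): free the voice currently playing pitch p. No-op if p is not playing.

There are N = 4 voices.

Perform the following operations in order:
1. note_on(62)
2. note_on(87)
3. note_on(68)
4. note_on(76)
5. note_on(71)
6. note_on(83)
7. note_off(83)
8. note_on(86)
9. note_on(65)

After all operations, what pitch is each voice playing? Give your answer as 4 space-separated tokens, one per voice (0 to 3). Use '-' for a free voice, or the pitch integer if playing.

Op 1: note_on(62): voice 0 is free -> assigned | voices=[62 - - -]
Op 2: note_on(87): voice 1 is free -> assigned | voices=[62 87 - -]
Op 3: note_on(68): voice 2 is free -> assigned | voices=[62 87 68 -]
Op 4: note_on(76): voice 3 is free -> assigned | voices=[62 87 68 76]
Op 5: note_on(71): all voices busy, STEAL voice 0 (pitch 62, oldest) -> assign | voices=[71 87 68 76]
Op 6: note_on(83): all voices busy, STEAL voice 1 (pitch 87, oldest) -> assign | voices=[71 83 68 76]
Op 7: note_off(83): free voice 1 | voices=[71 - 68 76]
Op 8: note_on(86): voice 1 is free -> assigned | voices=[71 86 68 76]
Op 9: note_on(65): all voices busy, STEAL voice 2 (pitch 68, oldest) -> assign | voices=[71 86 65 76]

Answer: 71 86 65 76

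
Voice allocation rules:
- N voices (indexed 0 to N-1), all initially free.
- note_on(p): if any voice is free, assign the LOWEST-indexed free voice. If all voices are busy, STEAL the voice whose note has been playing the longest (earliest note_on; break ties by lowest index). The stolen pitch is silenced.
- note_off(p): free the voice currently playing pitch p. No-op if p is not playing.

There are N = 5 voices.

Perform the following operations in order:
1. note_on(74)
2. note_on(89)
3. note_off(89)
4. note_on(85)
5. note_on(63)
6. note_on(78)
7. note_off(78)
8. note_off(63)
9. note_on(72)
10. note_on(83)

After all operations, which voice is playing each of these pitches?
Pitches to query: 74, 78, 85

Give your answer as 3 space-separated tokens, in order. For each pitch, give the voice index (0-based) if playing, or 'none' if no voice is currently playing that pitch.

Op 1: note_on(74): voice 0 is free -> assigned | voices=[74 - - - -]
Op 2: note_on(89): voice 1 is free -> assigned | voices=[74 89 - - -]
Op 3: note_off(89): free voice 1 | voices=[74 - - - -]
Op 4: note_on(85): voice 1 is free -> assigned | voices=[74 85 - - -]
Op 5: note_on(63): voice 2 is free -> assigned | voices=[74 85 63 - -]
Op 6: note_on(78): voice 3 is free -> assigned | voices=[74 85 63 78 -]
Op 7: note_off(78): free voice 3 | voices=[74 85 63 - -]
Op 8: note_off(63): free voice 2 | voices=[74 85 - - -]
Op 9: note_on(72): voice 2 is free -> assigned | voices=[74 85 72 - -]
Op 10: note_on(83): voice 3 is free -> assigned | voices=[74 85 72 83 -]

Answer: 0 none 1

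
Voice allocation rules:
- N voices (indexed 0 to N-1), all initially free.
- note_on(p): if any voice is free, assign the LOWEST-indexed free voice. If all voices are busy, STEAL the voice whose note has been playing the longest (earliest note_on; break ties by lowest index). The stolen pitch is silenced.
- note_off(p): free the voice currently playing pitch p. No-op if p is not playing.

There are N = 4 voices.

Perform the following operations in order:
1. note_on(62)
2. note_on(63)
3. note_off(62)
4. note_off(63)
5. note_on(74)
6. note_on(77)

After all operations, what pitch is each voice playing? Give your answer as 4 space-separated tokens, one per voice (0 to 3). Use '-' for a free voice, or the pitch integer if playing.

Answer: 74 77 - -

Derivation:
Op 1: note_on(62): voice 0 is free -> assigned | voices=[62 - - -]
Op 2: note_on(63): voice 1 is free -> assigned | voices=[62 63 - -]
Op 3: note_off(62): free voice 0 | voices=[- 63 - -]
Op 4: note_off(63): free voice 1 | voices=[- - - -]
Op 5: note_on(74): voice 0 is free -> assigned | voices=[74 - - -]
Op 6: note_on(77): voice 1 is free -> assigned | voices=[74 77 - -]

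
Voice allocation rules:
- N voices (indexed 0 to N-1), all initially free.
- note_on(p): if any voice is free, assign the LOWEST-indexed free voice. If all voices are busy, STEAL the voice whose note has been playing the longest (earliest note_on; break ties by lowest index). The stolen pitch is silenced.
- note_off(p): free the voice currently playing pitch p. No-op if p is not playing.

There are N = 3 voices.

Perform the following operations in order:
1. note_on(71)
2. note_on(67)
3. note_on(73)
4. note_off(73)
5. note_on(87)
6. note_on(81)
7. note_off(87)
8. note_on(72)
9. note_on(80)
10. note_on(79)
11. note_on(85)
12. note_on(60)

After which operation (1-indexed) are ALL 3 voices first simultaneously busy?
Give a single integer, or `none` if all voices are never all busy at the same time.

Answer: 3

Derivation:
Op 1: note_on(71): voice 0 is free -> assigned | voices=[71 - -]
Op 2: note_on(67): voice 1 is free -> assigned | voices=[71 67 -]
Op 3: note_on(73): voice 2 is free -> assigned | voices=[71 67 73]
Op 4: note_off(73): free voice 2 | voices=[71 67 -]
Op 5: note_on(87): voice 2 is free -> assigned | voices=[71 67 87]
Op 6: note_on(81): all voices busy, STEAL voice 0 (pitch 71, oldest) -> assign | voices=[81 67 87]
Op 7: note_off(87): free voice 2 | voices=[81 67 -]
Op 8: note_on(72): voice 2 is free -> assigned | voices=[81 67 72]
Op 9: note_on(80): all voices busy, STEAL voice 1 (pitch 67, oldest) -> assign | voices=[81 80 72]
Op 10: note_on(79): all voices busy, STEAL voice 0 (pitch 81, oldest) -> assign | voices=[79 80 72]
Op 11: note_on(85): all voices busy, STEAL voice 2 (pitch 72, oldest) -> assign | voices=[79 80 85]
Op 12: note_on(60): all voices busy, STEAL voice 1 (pitch 80, oldest) -> assign | voices=[79 60 85]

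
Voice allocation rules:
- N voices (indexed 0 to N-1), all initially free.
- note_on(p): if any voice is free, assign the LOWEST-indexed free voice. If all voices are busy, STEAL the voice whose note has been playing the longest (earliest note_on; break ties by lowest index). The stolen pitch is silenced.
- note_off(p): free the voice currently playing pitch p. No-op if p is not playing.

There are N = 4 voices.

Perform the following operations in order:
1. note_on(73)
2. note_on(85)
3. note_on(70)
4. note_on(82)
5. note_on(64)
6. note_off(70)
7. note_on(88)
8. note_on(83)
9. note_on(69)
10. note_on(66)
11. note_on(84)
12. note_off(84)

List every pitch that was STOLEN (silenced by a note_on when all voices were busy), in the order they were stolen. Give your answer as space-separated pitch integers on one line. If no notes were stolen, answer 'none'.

Answer: 73 85 82 64 88

Derivation:
Op 1: note_on(73): voice 0 is free -> assigned | voices=[73 - - -]
Op 2: note_on(85): voice 1 is free -> assigned | voices=[73 85 - -]
Op 3: note_on(70): voice 2 is free -> assigned | voices=[73 85 70 -]
Op 4: note_on(82): voice 3 is free -> assigned | voices=[73 85 70 82]
Op 5: note_on(64): all voices busy, STEAL voice 0 (pitch 73, oldest) -> assign | voices=[64 85 70 82]
Op 6: note_off(70): free voice 2 | voices=[64 85 - 82]
Op 7: note_on(88): voice 2 is free -> assigned | voices=[64 85 88 82]
Op 8: note_on(83): all voices busy, STEAL voice 1 (pitch 85, oldest) -> assign | voices=[64 83 88 82]
Op 9: note_on(69): all voices busy, STEAL voice 3 (pitch 82, oldest) -> assign | voices=[64 83 88 69]
Op 10: note_on(66): all voices busy, STEAL voice 0 (pitch 64, oldest) -> assign | voices=[66 83 88 69]
Op 11: note_on(84): all voices busy, STEAL voice 2 (pitch 88, oldest) -> assign | voices=[66 83 84 69]
Op 12: note_off(84): free voice 2 | voices=[66 83 - 69]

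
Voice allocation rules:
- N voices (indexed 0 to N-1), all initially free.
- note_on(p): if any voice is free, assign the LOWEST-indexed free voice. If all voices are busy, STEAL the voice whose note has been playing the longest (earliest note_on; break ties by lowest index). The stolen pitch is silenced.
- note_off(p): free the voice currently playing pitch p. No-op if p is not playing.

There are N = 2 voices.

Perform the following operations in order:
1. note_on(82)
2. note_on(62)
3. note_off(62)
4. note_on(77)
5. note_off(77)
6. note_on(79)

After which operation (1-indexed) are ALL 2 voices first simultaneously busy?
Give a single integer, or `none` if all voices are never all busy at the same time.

Answer: 2

Derivation:
Op 1: note_on(82): voice 0 is free -> assigned | voices=[82 -]
Op 2: note_on(62): voice 1 is free -> assigned | voices=[82 62]
Op 3: note_off(62): free voice 1 | voices=[82 -]
Op 4: note_on(77): voice 1 is free -> assigned | voices=[82 77]
Op 5: note_off(77): free voice 1 | voices=[82 -]
Op 6: note_on(79): voice 1 is free -> assigned | voices=[82 79]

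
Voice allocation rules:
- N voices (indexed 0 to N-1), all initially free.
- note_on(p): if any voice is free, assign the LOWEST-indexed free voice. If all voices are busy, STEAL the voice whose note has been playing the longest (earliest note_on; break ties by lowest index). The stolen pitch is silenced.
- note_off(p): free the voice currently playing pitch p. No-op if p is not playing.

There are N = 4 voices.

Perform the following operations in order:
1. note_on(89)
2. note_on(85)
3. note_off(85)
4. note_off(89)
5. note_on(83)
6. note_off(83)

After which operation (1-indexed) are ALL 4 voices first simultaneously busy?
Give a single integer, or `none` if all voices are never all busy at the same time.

Op 1: note_on(89): voice 0 is free -> assigned | voices=[89 - - -]
Op 2: note_on(85): voice 1 is free -> assigned | voices=[89 85 - -]
Op 3: note_off(85): free voice 1 | voices=[89 - - -]
Op 4: note_off(89): free voice 0 | voices=[- - - -]
Op 5: note_on(83): voice 0 is free -> assigned | voices=[83 - - -]
Op 6: note_off(83): free voice 0 | voices=[- - - -]

Answer: none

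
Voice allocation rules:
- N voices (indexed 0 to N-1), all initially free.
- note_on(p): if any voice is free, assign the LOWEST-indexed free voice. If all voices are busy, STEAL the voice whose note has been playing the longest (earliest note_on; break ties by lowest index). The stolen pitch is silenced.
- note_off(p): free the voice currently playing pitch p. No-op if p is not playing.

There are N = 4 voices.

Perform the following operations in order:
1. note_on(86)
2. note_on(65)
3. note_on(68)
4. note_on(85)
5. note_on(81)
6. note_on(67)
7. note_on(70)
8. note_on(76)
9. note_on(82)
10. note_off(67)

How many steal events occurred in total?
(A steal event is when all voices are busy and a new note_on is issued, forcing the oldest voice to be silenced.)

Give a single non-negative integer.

Op 1: note_on(86): voice 0 is free -> assigned | voices=[86 - - -]
Op 2: note_on(65): voice 1 is free -> assigned | voices=[86 65 - -]
Op 3: note_on(68): voice 2 is free -> assigned | voices=[86 65 68 -]
Op 4: note_on(85): voice 3 is free -> assigned | voices=[86 65 68 85]
Op 5: note_on(81): all voices busy, STEAL voice 0 (pitch 86, oldest) -> assign | voices=[81 65 68 85]
Op 6: note_on(67): all voices busy, STEAL voice 1 (pitch 65, oldest) -> assign | voices=[81 67 68 85]
Op 7: note_on(70): all voices busy, STEAL voice 2 (pitch 68, oldest) -> assign | voices=[81 67 70 85]
Op 8: note_on(76): all voices busy, STEAL voice 3 (pitch 85, oldest) -> assign | voices=[81 67 70 76]
Op 9: note_on(82): all voices busy, STEAL voice 0 (pitch 81, oldest) -> assign | voices=[82 67 70 76]
Op 10: note_off(67): free voice 1 | voices=[82 - 70 76]

Answer: 5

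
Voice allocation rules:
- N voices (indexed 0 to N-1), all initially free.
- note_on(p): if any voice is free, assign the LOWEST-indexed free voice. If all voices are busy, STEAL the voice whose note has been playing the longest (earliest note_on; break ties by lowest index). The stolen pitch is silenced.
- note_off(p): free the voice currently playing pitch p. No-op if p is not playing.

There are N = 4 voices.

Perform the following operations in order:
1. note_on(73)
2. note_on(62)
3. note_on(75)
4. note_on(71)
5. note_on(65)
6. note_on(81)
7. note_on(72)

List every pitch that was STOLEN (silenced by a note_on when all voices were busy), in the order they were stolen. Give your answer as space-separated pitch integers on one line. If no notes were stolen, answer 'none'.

Answer: 73 62 75

Derivation:
Op 1: note_on(73): voice 0 is free -> assigned | voices=[73 - - -]
Op 2: note_on(62): voice 1 is free -> assigned | voices=[73 62 - -]
Op 3: note_on(75): voice 2 is free -> assigned | voices=[73 62 75 -]
Op 4: note_on(71): voice 3 is free -> assigned | voices=[73 62 75 71]
Op 5: note_on(65): all voices busy, STEAL voice 0 (pitch 73, oldest) -> assign | voices=[65 62 75 71]
Op 6: note_on(81): all voices busy, STEAL voice 1 (pitch 62, oldest) -> assign | voices=[65 81 75 71]
Op 7: note_on(72): all voices busy, STEAL voice 2 (pitch 75, oldest) -> assign | voices=[65 81 72 71]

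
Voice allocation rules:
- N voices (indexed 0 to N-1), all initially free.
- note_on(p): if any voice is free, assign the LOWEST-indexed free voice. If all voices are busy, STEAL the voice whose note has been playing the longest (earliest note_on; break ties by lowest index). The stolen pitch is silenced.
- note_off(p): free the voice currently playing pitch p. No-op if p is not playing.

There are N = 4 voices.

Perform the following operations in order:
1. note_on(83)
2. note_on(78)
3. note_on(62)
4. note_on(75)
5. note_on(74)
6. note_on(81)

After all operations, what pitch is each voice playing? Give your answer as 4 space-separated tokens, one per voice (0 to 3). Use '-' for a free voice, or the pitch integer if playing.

Op 1: note_on(83): voice 0 is free -> assigned | voices=[83 - - -]
Op 2: note_on(78): voice 1 is free -> assigned | voices=[83 78 - -]
Op 3: note_on(62): voice 2 is free -> assigned | voices=[83 78 62 -]
Op 4: note_on(75): voice 3 is free -> assigned | voices=[83 78 62 75]
Op 5: note_on(74): all voices busy, STEAL voice 0 (pitch 83, oldest) -> assign | voices=[74 78 62 75]
Op 6: note_on(81): all voices busy, STEAL voice 1 (pitch 78, oldest) -> assign | voices=[74 81 62 75]

Answer: 74 81 62 75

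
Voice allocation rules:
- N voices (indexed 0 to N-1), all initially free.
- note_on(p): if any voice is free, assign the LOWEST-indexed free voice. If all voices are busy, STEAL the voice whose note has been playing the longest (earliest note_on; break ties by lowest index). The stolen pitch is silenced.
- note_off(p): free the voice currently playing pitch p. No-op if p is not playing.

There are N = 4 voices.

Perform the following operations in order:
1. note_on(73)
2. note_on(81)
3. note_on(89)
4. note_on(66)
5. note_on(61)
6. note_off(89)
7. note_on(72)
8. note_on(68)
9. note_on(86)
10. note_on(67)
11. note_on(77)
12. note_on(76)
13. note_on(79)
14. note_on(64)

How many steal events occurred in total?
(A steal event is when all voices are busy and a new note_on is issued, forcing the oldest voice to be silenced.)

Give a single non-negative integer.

Answer: 8

Derivation:
Op 1: note_on(73): voice 0 is free -> assigned | voices=[73 - - -]
Op 2: note_on(81): voice 1 is free -> assigned | voices=[73 81 - -]
Op 3: note_on(89): voice 2 is free -> assigned | voices=[73 81 89 -]
Op 4: note_on(66): voice 3 is free -> assigned | voices=[73 81 89 66]
Op 5: note_on(61): all voices busy, STEAL voice 0 (pitch 73, oldest) -> assign | voices=[61 81 89 66]
Op 6: note_off(89): free voice 2 | voices=[61 81 - 66]
Op 7: note_on(72): voice 2 is free -> assigned | voices=[61 81 72 66]
Op 8: note_on(68): all voices busy, STEAL voice 1 (pitch 81, oldest) -> assign | voices=[61 68 72 66]
Op 9: note_on(86): all voices busy, STEAL voice 3 (pitch 66, oldest) -> assign | voices=[61 68 72 86]
Op 10: note_on(67): all voices busy, STEAL voice 0 (pitch 61, oldest) -> assign | voices=[67 68 72 86]
Op 11: note_on(77): all voices busy, STEAL voice 2 (pitch 72, oldest) -> assign | voices=[67 68 77 86]
Op 12: note_on(76): all voices busy, STEAL voice 1 (pitch 68, oldest) -> assign | voices=[67 76 77 86]
Op 13: note_on(79): all voices busy, STEAL voice 3 (pitch 86, oldest) -> assign | voices=[67 76 77 79]
Op 14: note_on(64): all voices busy, STEAL voice 0 (pitch 67, oldest) -> assign | voices=[64 76 77 79]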